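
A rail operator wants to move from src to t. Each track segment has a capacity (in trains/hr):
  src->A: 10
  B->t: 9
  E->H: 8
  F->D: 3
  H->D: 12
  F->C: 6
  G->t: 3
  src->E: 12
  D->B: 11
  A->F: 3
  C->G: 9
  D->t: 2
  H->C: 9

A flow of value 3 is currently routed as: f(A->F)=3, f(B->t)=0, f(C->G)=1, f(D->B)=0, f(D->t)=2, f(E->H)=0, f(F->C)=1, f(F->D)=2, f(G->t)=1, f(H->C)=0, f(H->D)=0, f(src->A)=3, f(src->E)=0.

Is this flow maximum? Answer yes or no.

No

Residual path src->E->H->C->G->t has bottleneck 2 > 0.
Pushing 2 along it raises the flow to 5, so the given flow is not maximum.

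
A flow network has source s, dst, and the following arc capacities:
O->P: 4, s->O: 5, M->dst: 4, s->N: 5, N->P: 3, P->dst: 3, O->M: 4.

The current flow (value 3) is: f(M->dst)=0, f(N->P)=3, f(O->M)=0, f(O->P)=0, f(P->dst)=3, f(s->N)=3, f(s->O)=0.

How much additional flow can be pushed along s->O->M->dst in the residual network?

Residual capacities along the path: s->O: 5, O->M: 4, M->dst: 4.
Minimum is 4.

4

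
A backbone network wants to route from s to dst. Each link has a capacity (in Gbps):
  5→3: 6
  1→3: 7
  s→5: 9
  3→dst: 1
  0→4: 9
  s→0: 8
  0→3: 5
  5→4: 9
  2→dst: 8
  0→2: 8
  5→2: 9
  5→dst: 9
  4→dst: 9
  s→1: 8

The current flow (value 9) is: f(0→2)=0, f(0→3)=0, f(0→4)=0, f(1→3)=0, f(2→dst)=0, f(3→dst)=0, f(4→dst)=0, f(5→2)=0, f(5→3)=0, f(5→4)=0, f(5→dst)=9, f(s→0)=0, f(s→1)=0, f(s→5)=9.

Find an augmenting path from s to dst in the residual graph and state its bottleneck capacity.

Residual along s→0→4→dst: s→0: 8, 0→4: 9, 4→dst: 9.
Bottleneck = min = 8.

s→0→4→dst, bottleneck 8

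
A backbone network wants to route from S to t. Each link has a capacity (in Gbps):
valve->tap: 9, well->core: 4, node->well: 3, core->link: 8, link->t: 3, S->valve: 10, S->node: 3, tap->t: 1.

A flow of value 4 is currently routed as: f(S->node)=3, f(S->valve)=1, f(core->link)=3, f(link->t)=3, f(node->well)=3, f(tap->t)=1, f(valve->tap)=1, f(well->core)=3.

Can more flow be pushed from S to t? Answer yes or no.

No

Residual reachable from S: {S, tap, valve}; t is not reachable.
Saturated cut: S->node, tap->t with total capacity 4 = current flow value. Flow is maximum.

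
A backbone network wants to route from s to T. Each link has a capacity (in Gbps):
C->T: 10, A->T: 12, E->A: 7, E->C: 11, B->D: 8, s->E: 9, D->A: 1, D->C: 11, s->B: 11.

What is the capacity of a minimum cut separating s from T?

17

Max flow = 17 (via 4 augmenting paths).
In the residual at optimum, the set reachable from s is {B, s}.
Cut edges: s->E (cap 9), B->D (cap 8). Sum = 17.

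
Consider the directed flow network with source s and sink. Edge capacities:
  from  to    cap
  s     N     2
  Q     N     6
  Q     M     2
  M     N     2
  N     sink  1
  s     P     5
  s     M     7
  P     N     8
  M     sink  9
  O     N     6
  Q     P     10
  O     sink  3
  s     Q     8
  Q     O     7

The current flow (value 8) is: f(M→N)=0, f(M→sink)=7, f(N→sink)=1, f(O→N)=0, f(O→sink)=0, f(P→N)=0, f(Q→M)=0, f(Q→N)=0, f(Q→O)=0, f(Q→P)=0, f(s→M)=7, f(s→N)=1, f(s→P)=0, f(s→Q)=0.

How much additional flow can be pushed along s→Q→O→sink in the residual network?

3

Residual capacities along the path: s→Q: 8, Q→O: 7, O→sink: 3.
Minimum is 3.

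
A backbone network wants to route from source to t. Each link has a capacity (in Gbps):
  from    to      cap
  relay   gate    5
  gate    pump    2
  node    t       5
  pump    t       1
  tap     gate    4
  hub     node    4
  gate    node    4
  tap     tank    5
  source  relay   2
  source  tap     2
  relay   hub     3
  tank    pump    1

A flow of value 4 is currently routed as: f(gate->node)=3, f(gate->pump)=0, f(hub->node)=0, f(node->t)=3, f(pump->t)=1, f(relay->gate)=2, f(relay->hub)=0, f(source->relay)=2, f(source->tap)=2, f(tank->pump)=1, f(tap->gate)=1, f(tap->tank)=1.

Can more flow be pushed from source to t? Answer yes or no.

Residual reachable from source: {source}; t is not reachable.
Saturated cut: source->tap, source->relay with total capacity 4 = current flow value. Flow is maximum.

No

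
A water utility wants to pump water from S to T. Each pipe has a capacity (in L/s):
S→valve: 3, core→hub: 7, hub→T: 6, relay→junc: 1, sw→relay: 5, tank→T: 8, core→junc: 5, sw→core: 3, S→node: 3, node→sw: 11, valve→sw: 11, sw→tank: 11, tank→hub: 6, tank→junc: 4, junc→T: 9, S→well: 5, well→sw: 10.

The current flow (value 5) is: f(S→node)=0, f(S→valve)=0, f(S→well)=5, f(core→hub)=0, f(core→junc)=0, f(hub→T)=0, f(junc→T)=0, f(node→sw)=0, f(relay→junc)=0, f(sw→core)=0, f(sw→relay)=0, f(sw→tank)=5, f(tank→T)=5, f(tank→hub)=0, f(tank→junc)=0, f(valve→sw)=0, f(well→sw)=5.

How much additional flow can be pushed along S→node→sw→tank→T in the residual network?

3

Residual capacities along the path: S→node: 3, node→sw: 11, sw→tank: 6, tank→T: 3.
Minimum is 3.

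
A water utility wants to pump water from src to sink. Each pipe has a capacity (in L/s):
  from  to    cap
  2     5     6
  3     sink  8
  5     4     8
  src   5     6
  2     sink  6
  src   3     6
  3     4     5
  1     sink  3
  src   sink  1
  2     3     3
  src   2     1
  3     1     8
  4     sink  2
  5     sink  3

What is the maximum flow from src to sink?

13

Augment src→sink: bottleneck 1. Total 1.
Augment src→2→sink: bottleneck 1. Total 2.
Augment src→3→sink: bottleneck 6. Total 8.
Augment src→5→sink: bottleneck 3. Total 11.
Augment src→5→4→sink: bottleneck 2. Total 13.
No augmenting path remains in the residual graph.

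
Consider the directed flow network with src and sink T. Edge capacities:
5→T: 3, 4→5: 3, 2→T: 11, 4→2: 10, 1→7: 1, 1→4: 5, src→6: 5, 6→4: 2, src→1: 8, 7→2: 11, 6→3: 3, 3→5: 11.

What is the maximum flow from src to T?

Augment src→1→7→2→T: bottleneck 1. Total 1.
Augment src→1→4→2→T: bottleneck 5. Total 6.
Augment src→6→4→2→T: bottleneck 2. Total 8.
Augment src→6→3→5→T: bottleneck 3. Total 11.
No augmenting path remains in the residual graph.

11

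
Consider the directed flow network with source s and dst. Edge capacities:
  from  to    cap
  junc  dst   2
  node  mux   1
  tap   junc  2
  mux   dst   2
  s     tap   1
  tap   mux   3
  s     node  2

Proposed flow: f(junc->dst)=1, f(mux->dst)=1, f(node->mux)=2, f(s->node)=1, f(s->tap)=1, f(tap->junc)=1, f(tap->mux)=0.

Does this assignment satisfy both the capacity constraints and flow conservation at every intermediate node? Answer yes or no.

No

Capacity violated on node->mux: flow 2 > capacity 1.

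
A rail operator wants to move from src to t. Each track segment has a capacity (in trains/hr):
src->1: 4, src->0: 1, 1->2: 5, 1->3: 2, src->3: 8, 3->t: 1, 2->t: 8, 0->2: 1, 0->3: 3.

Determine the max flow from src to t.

6

Augment src->3->t: bottleneck 1. Total 1.
Augment src->1->2->t: bottleneck 4. Total 5.
Augment src->0->2->t: bottleneck 1. Total 6.
No augmenting path remains in the residual graph.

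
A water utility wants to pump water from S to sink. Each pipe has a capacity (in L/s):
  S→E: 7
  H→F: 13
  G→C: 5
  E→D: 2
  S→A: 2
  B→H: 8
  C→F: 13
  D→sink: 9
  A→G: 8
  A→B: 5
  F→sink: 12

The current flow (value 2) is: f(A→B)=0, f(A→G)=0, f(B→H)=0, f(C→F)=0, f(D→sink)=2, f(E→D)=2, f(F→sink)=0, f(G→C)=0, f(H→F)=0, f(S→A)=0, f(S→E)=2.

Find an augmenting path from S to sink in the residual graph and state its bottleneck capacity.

Residual along S→A→B→H→F→sink: S→A: 2, A→B: 5, B→H: 8, H→F: 13, F→sink: 12.
Bottleneck = min = 2.

S→A→B→H→F→sink, bottleneck 2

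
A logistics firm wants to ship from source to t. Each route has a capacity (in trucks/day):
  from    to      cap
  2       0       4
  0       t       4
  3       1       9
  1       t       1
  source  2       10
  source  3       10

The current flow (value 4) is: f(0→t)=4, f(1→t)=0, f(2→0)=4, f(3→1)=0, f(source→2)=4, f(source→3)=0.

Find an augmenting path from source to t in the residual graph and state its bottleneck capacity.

source→3→1→t, bottleneck 1

Residual along source→3→1→t: source→3: 10, 3→1: 9, 1→t: 1.
Bottleneck = min = 1.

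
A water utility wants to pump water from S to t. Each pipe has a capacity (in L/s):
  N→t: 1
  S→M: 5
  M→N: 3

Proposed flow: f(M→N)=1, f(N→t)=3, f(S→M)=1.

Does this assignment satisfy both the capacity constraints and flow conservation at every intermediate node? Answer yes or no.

No

Capacity violated on N→t: flow 3 > capacity 1.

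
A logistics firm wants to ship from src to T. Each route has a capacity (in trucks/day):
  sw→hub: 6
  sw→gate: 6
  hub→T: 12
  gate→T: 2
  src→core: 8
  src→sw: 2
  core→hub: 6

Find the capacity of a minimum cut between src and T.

Max flow = 8 (via 2 augmenting paths).
In the residual at optimum, the set reachable from src is {core, src}.
Cut edges: src→sw (cap 2), core→hub (cap 6). Sum = 8.

8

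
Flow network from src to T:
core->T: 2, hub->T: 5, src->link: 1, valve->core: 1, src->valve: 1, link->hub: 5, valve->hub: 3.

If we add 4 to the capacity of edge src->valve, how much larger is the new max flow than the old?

3

Original max flow = 2.
After raising cap(src->valve), augmenting paths through that edge carry 3 more units.
New max flow = 5. Increase = 3.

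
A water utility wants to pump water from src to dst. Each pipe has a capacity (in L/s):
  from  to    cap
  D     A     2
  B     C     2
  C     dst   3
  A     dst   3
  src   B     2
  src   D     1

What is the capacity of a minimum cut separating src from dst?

Max flow = 3 (via 2 augmenting paths).
In the residual at optimum, the set reachable from src is {src}.
Cut edges: src->D (cap 1), src->B (cap 2). Sum = 3.

3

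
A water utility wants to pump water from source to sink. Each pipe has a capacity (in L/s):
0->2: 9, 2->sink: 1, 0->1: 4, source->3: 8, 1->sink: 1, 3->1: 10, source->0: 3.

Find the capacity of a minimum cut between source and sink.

2

Max flow = 2 (via 2 augmenting paths).
In the residual at optimum, the set reachable from source is {0, 1, 2, 3, source}.
Cut edges: 1->sink (cap 1), 2->sink (cap 1). Sum = 2.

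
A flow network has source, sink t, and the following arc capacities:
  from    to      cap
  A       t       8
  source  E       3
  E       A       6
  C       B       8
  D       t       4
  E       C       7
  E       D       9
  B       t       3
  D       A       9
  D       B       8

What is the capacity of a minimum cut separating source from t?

3

Max flow = 3 (via 1 augmenting path).
In the residual at optimum, the set reachable from source is {source}.
Cut edges: source->E (cap 3). Sum = 3.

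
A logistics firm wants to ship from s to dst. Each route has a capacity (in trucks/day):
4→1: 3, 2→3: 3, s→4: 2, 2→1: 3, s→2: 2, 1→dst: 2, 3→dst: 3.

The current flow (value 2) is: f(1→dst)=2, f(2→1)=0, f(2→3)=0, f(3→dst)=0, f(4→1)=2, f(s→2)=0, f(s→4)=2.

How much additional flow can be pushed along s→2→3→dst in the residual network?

2

Residual capacities along the path: s→2: 2, 2→3: 3, 3→dst: 3.
Minimum is 2.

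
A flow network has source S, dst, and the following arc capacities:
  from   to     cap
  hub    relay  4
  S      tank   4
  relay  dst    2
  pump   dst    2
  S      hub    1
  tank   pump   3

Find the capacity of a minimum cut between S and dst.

Max flow = 3 (via 2 augmenting paths).
In the residual at optimum, the set reachable from S is {S, pump, tank}.
Cut edges: S→hub (cap 1), pump→dst (cap 2). Sum = 3.

3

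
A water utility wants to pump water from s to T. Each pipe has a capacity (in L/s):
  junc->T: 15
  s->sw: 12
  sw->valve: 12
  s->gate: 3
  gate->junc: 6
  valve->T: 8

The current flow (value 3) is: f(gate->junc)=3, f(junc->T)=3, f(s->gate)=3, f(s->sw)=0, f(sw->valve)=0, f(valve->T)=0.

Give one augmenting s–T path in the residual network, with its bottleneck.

s->sw->valve->T, bottleneck 8

Residual along s->sw->valve->T: s->sw: 12, sw->valve: 12, valve->T: 8.
Bottleneck = min = 8.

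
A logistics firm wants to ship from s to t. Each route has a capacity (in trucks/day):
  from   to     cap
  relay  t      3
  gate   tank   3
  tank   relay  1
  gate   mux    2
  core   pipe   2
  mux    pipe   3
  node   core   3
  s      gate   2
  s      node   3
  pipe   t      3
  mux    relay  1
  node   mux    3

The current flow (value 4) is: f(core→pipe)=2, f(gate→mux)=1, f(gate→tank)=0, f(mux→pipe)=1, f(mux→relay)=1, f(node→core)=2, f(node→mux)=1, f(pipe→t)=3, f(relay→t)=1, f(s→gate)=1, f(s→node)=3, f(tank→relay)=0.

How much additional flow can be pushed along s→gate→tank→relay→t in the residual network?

1

Residual capacities along the path: s→gate: 1, gate→tank: 3, tank→relay: 1, relay→t: 2.
Minimum is 1.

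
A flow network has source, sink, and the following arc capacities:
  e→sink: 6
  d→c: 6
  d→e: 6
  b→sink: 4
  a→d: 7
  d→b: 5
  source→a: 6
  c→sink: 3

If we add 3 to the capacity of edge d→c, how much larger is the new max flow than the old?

0

Original max flow = 6.
Edge d→c does not cross the min cut (source side {source}), so extra capacity there cannot help.
New max flow = 6. Increase = 0.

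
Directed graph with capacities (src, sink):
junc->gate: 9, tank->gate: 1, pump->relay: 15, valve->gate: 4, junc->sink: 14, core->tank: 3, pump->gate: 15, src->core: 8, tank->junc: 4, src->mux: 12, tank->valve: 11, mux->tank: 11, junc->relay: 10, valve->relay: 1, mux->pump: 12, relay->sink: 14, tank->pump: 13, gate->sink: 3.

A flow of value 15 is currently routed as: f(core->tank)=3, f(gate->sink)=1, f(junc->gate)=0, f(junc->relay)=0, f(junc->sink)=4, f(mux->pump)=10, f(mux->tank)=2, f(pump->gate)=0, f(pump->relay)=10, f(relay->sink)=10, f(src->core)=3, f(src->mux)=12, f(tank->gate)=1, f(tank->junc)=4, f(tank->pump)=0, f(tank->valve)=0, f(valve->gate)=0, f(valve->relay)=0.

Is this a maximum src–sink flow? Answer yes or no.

Residual reachable from src: {core, src}; sink is not reachable.
Saturated cut: src->mux, core->tank with total capacity 15 = current flow value. Flow is maximum.

Yes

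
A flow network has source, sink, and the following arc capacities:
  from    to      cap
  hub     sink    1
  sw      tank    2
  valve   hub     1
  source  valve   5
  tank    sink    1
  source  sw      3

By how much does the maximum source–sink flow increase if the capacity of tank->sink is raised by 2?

Original max flow = 2.
After raising cap(tank->sink), augmenting paths through that edge carry 1 more unit.
New max flow = 3. Increase = 1.

1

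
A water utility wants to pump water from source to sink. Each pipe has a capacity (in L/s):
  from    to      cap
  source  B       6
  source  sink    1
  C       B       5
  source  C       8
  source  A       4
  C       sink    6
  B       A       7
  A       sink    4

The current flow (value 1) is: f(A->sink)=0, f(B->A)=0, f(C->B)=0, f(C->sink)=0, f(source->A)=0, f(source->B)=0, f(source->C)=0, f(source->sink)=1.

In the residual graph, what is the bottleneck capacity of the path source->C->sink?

6

Residual capacities along the path: source->C: 8, C->sink: 6.
Minimum is 6.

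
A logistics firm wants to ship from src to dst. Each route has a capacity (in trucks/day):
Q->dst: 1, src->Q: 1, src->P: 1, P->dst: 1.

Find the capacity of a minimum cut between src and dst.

2

Max flow = 2 (via 2 augmenting paths).
In the residual at optimum, the set reachable from src is {src}.
Cut edges: src->P (cap 1), src->Q (cap 1). Sum = 2.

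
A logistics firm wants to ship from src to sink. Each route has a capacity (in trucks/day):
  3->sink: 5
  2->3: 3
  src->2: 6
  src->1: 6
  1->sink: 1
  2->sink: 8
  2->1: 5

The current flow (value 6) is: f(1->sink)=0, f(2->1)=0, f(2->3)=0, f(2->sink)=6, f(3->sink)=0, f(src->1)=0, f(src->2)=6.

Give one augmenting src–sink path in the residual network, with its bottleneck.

src->1->sink, bottleneck 1

Residual along src->1->sink: src->1: 6, 1->sink: 1.
Bottleneck = min = 1.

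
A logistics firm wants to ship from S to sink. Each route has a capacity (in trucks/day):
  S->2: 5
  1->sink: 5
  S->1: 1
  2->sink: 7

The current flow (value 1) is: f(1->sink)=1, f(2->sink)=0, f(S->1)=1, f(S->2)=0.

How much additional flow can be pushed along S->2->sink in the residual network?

5

Residual capacities along the path: S->2: 5, 2->sink: 7.
Minimum is 5.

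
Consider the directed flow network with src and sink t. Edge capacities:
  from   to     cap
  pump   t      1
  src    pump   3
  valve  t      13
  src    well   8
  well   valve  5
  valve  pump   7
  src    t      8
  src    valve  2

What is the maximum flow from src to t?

Augment src→t: bottleneck 8. Total 8.
Augment src→valve→t: bottleneck 2. Total 10.
Augment src→pump→t: bottleneck 1. Total 11.
Augment src→well→valve→t: bottleneck 5. Total 16.
No augmenting path remains in the residual graph.

16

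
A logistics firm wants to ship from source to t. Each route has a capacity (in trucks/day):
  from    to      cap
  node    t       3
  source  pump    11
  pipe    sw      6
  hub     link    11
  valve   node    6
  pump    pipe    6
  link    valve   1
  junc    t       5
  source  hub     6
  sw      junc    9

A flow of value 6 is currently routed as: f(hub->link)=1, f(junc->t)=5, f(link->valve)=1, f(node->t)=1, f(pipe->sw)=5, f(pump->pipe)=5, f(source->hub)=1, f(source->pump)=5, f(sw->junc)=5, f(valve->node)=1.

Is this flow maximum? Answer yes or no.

Yes

Residual reachable from source: {hub, junc, link, pipe, pump, source, sw}; t is not reachable.
Saturated cut: link->valve, junc->t with total capacity 6 = current flow value. Flow is maximum.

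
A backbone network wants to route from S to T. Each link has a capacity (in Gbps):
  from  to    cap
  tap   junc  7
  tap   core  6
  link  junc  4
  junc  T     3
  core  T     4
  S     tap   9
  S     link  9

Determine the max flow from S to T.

Augment S->tap->core->T: bottleneck 4. Total 4.
Augment S->tap->junc->T: bottleneck 3. Total 7.
No augmenting path remains in the residual graph.

7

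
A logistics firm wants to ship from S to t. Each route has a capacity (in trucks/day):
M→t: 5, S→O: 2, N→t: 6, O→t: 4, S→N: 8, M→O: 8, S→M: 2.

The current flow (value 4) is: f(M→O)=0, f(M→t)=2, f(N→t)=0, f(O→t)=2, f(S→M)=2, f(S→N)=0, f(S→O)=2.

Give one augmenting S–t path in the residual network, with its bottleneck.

Residual along S→N→t: S→N: 8, N→t: 6.
Bottleneck = min = 6.

S→N→t, bottleneck 6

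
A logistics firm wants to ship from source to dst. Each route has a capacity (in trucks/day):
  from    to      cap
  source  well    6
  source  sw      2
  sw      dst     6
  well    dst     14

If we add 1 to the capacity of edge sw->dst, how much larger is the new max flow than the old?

Original max flow = 8.
Edge sw->dst does not cross the min cut (source side {source}), so extra capacity there cannot help.
New max flow = 8. Increase = 0.

0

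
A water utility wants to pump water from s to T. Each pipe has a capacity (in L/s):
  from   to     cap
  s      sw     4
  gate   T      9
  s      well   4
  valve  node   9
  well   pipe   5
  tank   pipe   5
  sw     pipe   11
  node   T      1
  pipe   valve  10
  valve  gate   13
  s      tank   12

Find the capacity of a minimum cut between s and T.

10

Max flow = 10 (via 3 augmenting paths).
In the residual at optimum, the set reachable from s is {pipe, s, sw, tank, well}.
Cut edges: pipe->valve (cap 10). Sum = 10.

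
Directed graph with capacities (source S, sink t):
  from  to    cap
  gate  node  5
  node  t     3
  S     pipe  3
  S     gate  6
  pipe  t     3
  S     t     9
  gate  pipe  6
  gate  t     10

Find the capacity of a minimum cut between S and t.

Max flow = 18 (via 3 augmenting paths).
In the residual at optimum, the set reachable from S is {S}.
Cut edges: S->gate (cap 6), S->pipe (cap 3), S->t (cap 9). Sum = 18.

18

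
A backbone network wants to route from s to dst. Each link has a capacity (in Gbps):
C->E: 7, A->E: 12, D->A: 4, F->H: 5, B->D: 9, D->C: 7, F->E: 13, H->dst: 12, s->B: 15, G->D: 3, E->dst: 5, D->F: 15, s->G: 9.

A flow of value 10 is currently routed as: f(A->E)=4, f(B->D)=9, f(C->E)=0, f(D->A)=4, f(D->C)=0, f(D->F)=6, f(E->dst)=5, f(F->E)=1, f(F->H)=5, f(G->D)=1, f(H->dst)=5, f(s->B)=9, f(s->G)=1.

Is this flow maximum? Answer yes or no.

Yes

Residual reachable from s: {A, B, C, D, E, F, G, s}; dst is not reachable.
Saturated cut: F->H, E->dst with total capacity 10 = current flow value. Flow is maximum.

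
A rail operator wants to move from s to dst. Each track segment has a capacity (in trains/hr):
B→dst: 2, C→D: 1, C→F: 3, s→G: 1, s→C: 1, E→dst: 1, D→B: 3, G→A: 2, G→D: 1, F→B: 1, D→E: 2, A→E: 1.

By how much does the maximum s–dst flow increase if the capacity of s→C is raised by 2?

Original max flow = 2.
After raising cap(s→C), augmenting paths through that edge carry 1 more unit.
New max flow = 3. Increase = 1.

1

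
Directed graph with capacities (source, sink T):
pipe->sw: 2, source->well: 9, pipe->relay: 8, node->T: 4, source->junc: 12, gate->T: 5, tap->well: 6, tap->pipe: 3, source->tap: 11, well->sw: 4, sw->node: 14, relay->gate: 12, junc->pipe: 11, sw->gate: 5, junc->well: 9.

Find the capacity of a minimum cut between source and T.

Max flow = 9 (via 4 augmenting paths).
In the residual at optimum, the set reachable from source is {gate, junc, node, pipe, relay, source, sw, tap, well}.
Cut edges: node->T (cap 4), gate->T (cap 5). Sum = 9.

9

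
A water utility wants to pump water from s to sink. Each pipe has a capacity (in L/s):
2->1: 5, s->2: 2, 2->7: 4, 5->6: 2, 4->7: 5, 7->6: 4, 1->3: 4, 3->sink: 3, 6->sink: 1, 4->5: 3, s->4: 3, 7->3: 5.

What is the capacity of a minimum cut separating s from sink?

Max flow = 4 (via 3 augmenting paths).
In the residual at optimum, the set reachable from s is {1, 2, 3, 4, 5, 6, 7, s}.
Cut edges: 3->sink (cap 3), 6->sink (cap 1). Sum = 4.

4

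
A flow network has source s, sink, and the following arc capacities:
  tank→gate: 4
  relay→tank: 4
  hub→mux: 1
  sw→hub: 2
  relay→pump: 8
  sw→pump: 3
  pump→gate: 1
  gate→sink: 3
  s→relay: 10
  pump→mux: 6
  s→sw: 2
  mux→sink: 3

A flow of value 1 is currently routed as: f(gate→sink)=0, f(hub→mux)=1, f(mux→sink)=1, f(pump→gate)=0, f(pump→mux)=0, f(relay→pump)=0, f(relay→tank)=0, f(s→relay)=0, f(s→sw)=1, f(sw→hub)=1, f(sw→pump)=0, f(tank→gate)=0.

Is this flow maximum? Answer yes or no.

Residual path s→sw→pump→mux→sink has bottleneck 1 > 0.
Pushing 1 along it raises the flow to 2, so the given flow is not maximum.

No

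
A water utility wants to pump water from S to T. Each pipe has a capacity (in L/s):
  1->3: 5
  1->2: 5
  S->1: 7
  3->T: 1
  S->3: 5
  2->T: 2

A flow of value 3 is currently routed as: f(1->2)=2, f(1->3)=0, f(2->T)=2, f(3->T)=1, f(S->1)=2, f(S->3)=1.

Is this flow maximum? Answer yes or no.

Yes

Residual reachable from S: {1, 2, 3, S}; T is not reachable.
Saturated cut: 3->T, 2->T with total capacity 3 = current flow value. Flow is maximum.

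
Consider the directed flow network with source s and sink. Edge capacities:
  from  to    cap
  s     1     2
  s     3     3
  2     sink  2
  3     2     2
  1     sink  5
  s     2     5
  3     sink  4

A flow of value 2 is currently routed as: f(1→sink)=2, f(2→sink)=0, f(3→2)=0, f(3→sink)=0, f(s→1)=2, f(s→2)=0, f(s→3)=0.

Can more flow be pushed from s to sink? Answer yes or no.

Residual path s→3→sink has bottleneck 3 > 0.
Pushing 3 along it raises the flow to 5, so the given flow is not maximum.

Yes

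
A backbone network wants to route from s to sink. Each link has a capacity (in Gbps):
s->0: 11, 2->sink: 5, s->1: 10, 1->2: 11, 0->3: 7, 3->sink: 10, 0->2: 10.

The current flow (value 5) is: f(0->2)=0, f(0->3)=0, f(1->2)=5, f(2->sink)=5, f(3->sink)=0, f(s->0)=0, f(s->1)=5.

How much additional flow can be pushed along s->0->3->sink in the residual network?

Residual capacities along the path: s->0: 11, 0->3: 7, 3->sink: 10.
Minimum is 7.

7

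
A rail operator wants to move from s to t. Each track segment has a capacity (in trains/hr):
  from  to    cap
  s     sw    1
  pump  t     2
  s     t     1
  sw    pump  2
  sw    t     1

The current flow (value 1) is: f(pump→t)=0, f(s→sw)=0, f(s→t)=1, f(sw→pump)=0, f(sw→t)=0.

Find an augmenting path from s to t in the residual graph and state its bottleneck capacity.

s→sw→t, bottleneck 1

Residual along s→sw→t: s→sw: 1, sw→t: 1.
Bottleneck = min = 1.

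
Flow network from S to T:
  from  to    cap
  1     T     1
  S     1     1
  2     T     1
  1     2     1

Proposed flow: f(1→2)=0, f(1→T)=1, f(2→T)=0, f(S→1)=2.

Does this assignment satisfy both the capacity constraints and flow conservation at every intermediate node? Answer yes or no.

Capacity violated on S→1: flow 2 > capacity 1.

No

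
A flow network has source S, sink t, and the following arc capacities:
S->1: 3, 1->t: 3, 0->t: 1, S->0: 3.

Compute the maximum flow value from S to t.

Augment S->0->t: bottleneck 1. Total 1.
Augment S->1->t: bottleneck 3. Total 4.
No augmenting path remains in the residual graph.

4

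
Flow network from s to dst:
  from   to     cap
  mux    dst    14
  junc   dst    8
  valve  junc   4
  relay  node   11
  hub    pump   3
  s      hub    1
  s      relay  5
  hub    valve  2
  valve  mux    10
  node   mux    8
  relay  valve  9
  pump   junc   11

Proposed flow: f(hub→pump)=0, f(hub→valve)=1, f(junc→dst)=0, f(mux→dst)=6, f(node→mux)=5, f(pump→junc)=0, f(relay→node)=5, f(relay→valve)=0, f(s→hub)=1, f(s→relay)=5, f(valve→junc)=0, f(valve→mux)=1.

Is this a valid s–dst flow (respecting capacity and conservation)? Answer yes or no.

Yes

Every edge has 0 ≤ f(e) ≤ cap(e).
At each intermediate node, inflow equals outflow.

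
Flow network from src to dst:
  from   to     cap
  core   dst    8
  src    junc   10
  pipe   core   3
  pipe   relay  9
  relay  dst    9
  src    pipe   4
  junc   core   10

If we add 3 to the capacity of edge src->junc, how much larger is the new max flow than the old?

Original max flow = 12.
Edge src->junc does not cross the min cut (source side {core, junc, src}), so extra capacity there cannot help.
New max flow = 12. Increase = 0.

0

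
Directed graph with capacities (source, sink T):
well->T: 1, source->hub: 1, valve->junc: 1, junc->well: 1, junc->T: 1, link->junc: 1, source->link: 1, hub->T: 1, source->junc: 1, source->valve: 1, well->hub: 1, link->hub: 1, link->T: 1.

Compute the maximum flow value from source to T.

4

Augment source->link->T: bottleneck 1. Total 1.
Augment source->junc->T: bottleneck 1. Total 2.
Augment source->hub->T: bottleneck 1. Total 3.
Augment source->valve->junc->well->T: bottleneck 1. Total 4.
No augmenting path remains in the residual graph.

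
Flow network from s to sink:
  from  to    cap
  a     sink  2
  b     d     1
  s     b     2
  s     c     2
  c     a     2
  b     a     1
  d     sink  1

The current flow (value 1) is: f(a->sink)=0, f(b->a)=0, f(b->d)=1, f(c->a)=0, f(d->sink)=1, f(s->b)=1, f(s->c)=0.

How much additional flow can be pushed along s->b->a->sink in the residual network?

Residual capacities along the path: s->b: 1, b->a: 1, a->sink: 2.
Minimum is 1.

1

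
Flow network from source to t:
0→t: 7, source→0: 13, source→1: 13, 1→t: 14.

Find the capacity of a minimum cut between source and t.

Max flow = 20 (via 2 augmenting paths).
In the residual at optimum, the set reachable from source is {0, source}.
Cut edges: source→1 (cap 13), 0→t (cap 7). Sum = 20.

20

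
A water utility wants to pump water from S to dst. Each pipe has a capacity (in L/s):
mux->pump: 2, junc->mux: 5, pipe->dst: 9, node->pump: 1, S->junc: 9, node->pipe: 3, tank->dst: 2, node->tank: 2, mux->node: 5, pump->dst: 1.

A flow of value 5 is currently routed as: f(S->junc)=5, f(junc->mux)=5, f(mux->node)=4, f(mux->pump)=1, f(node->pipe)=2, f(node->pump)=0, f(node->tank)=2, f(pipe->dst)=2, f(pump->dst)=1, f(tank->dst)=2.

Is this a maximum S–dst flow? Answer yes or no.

Residual reachable from S: {S, junc}; dst is not reachable.
Saturated cut: junc->mux with total capacity 5 = current flow value. Flow is maximum.

Yes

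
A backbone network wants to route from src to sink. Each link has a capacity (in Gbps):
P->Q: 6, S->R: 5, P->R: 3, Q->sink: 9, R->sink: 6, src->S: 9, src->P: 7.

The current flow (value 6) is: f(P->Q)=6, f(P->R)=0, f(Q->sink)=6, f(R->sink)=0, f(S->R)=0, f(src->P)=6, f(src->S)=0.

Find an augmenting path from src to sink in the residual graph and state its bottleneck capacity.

src->P->R->sink, bottleneck 1

Residual along src->P->R->sink: src->P: 1, P->R: 3, R->sink: 6.
Bottleneck = min = 1.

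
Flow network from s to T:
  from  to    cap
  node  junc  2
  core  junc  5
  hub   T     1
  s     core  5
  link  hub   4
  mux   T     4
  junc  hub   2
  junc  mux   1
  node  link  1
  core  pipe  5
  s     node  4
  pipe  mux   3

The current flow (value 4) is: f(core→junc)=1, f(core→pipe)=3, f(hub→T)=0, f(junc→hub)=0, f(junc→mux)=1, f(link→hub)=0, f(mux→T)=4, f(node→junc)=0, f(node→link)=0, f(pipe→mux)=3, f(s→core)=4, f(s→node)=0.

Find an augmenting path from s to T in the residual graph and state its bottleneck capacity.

Residual along s→core→junc→hub→T: s→core: 1, core→junc: 4, junc→hub: 2, hub→T: 1.
Bottleneck = min = 1.

s→core→junc→hub→T, bottleneck 1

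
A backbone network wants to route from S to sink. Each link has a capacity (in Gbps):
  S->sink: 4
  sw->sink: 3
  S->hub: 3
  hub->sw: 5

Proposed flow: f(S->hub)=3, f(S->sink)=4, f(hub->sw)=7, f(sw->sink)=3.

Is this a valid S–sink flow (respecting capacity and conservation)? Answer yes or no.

No

Capacity violated on hub->sw: flow 7 > capacity 5.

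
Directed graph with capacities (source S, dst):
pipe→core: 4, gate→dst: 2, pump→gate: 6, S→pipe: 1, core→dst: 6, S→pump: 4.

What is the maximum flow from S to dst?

3

Augment S→pipe→core→dst: bottleneck 1. Total 1.
Augment S→pump→gate→dst: bottleneck 2. Total 3.
No augmenting path remains in the residual graph.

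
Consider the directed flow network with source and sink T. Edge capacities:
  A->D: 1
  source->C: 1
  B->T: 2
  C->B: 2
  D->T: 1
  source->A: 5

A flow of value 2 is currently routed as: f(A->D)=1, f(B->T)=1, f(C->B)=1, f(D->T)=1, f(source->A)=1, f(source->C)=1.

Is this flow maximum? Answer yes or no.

Residual reachable from source: {A, source}; T is not reachable.
Saturated cut: A->D, source->C with total capacity 2 = current flow value. Flow is maximum.

Yes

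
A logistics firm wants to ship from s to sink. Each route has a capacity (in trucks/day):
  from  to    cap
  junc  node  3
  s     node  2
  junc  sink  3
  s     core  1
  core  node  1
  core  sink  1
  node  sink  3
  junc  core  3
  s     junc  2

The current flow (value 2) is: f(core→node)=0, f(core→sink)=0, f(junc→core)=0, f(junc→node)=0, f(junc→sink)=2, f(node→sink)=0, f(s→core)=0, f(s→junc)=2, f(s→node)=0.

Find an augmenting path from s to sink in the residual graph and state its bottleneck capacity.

Residual along s→core→sink: s→core: 1, core→sink: 1.
Bottleneck = min = 1.

s→core→sink, bottleneck 1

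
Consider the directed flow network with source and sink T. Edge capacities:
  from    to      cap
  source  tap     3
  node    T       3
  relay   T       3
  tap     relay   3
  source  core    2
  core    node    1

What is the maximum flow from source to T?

4

Augment source→core→node→T: bottleneck 1. Total 1.
Augment source→tap→relay→T: bottleneck 3. Total 4.
No augmenting path remains in the residual graph.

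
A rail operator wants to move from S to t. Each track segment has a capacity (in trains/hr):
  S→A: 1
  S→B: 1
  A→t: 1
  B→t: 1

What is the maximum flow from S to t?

2

Augment S→A→t: bottleneck 1. Total 1.
Augment S→B→t: bottleneck 1. Total 2.
No augmenting path remains in the residual graph.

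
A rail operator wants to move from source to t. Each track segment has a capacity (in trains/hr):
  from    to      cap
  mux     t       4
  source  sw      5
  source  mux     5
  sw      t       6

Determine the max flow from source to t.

Augment source->mux->t: bottleneck 4. Total 4.
Augment source->sw->t: bottleneck 5. Total 9.
No augmenting path remains in the residual graph.

9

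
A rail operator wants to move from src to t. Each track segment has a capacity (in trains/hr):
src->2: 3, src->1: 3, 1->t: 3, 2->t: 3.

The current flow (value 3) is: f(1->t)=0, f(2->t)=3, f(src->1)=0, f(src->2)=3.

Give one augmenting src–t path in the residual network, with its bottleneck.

src->1->t, bottleneck 3

Residual along src->1->t: src->1: 3, 1->t: 3.
Bottleneck = min = 3.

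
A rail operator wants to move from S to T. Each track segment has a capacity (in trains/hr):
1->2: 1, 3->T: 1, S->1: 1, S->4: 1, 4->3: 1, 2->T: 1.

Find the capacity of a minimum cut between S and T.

2

Max flow = 2 (via 2 augmenting paths).
In the residual at optimum, the set reachable from S is {S}.
Cut edges: S->4 (cap 1), S->1 (cap 1). Sum = 2.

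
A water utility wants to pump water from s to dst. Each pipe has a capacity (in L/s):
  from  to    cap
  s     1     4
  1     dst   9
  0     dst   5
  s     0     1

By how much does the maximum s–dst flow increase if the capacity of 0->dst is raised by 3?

Original max flow = 5.
Edge 0->dst does not cross the min cut (source side {s}), so extra capacity there cannot help.
New max flow = 5. Increase = 0.

0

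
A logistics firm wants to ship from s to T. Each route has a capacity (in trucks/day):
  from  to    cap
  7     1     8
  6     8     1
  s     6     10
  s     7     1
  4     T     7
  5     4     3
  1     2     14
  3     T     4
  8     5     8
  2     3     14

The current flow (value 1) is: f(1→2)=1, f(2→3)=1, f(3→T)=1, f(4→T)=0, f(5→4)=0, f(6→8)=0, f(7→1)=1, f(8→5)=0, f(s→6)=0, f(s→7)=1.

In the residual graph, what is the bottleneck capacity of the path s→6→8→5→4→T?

1

Residual capacities along the path: s→6: 10, 6→8: 1, 8→5: 8, 5→4: 3, 4→T: 7.
Minimum is 1.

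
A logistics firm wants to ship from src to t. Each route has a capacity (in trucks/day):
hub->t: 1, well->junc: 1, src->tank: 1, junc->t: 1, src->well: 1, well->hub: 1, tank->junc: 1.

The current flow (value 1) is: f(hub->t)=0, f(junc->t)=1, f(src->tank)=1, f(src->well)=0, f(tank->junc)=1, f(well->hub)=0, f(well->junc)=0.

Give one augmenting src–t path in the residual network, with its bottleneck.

Residual along src->well->hub->t: src->well: 1, well->hub: 1, hub->t: 1.
Bottleneck = min = 1.

src->well->hub->t, bottleneck 1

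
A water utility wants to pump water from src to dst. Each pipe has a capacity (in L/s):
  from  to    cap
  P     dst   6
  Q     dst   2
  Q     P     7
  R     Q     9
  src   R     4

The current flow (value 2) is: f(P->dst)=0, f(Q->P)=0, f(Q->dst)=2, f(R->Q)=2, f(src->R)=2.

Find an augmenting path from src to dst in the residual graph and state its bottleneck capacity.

Residual along src->R->Q->P->dst: src->R: 2, R->Q: 7, Q->P: 7, P->dst: 6.
Bottleneck = min = 2.

src->R->Q->P->dst, bottleneck 2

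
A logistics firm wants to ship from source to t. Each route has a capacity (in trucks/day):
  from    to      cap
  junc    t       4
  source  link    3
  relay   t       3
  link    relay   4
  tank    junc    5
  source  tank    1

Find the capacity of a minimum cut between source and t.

4

Max flow = 4 (via 2 augmenting paths).
In the residual at optimum, the set reachable from source is {source}.
Cut edges: source→link (cap 3), source→tank (cap 1). Sum = 4.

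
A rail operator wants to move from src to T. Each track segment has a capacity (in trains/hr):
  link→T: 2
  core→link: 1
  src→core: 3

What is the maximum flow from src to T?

Augment src→core→link→T: bottleneck 1. Total 1.
No augmenting path remains in the residual graph.

1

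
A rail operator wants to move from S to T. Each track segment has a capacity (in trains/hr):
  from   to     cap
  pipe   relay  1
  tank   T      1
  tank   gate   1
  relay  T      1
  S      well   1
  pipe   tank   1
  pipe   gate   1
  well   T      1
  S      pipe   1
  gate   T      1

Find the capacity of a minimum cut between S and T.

Max flow = 2 (via 2 augmenting paths).
In the residual at optimum, the set reachable from S is {S}.
Cut edges: S→well (cap 1), S→pipe (cap 1). Sum = 2.

2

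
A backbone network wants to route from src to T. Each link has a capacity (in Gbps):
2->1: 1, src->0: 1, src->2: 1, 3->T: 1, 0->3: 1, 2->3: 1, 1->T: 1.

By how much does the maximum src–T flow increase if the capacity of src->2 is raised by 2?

0

Original max flow = 2.
Even with extra capacity on src->2, another cut of capacity 2 remains binding.
New max flow = 2. Increase = 0.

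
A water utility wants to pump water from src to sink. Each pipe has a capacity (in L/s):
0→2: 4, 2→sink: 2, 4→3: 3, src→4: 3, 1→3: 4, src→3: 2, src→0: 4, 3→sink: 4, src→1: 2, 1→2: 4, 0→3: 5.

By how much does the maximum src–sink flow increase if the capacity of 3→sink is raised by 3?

Original max flow = 6.
After raising cap(3→sink), augmenting paths through that edge carry 3 more units.
New max flow = 9. Increase = 3.

3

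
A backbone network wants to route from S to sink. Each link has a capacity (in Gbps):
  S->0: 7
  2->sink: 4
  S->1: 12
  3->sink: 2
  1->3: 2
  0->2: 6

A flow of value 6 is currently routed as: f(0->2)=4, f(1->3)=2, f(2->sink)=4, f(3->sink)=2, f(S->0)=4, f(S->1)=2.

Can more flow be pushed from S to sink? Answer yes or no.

Residual reachable from S: {0, 1, 2, S}; sink is not reachable.
Saturated cut: 1->3, 2->sink with total capacity 6 = current flow value. Flow is maximum.

No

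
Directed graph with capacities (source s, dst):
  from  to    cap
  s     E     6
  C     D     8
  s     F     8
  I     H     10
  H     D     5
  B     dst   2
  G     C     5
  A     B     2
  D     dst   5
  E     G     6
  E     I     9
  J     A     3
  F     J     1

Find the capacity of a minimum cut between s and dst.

6

Max flow = 6 (via 2 augmenting paths).
In the residual at optimum, the set reachable from s is {C, D, E, F, G, H, I, s}.
Cut edges: F→J (cap 1), D→dst (cap 5). Sum = 6.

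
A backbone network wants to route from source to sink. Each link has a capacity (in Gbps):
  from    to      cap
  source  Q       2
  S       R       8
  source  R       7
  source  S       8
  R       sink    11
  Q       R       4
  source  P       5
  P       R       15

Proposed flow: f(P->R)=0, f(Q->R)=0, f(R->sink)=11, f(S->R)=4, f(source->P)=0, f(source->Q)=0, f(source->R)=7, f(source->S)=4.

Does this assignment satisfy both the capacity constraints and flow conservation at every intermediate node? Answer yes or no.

Yes

Every edge has 0 ≤ f(e) ≤ cap(e).
At each intermediate node, inflow equals outflow.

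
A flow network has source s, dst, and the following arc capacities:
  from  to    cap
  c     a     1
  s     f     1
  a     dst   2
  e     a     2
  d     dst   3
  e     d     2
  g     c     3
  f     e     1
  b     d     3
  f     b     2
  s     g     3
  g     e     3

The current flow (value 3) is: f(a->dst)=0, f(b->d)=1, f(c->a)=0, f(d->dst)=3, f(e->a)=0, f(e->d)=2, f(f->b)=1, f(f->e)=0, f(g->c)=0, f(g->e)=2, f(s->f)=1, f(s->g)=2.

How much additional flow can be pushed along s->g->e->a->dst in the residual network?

Residual capacities along the path: s->g: 1, g->e: 1, e->a: 2, a->dst: 2.
Minimum is 1.

1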